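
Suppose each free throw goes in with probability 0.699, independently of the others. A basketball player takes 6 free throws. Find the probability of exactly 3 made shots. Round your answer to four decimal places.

0.1863

X ~ Binomial(n=6, p=0.699).
P(X=3) = C(6,3) · p^3 · (1−p)^3
= 20 · 0.34153 · 0.027271 = 0.186278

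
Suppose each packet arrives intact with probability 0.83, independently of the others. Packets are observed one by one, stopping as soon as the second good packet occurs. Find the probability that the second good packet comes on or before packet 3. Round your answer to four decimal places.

0.9231

Finishing within 3 packets ⇔ at least 2 successes in the first 3. With X ~ Binomial(3, 0.83), P(Y ≤ 3) = 1 − P(X ≤ 1).
  k=0: C(3,0)·0.83^0·0.17^3 = 0.004913
  k=1: C(3,1)·0.83^1·0.17^2 = 0.071961
1 − 0.076874 = 0.923126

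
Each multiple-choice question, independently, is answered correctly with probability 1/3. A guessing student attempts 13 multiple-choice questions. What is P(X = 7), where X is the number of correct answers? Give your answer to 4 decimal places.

X ~ Binomial(n=13, p=0.333333).
P(X=7) = C(13,7) · p^7 · (1−p)^6
= 1716 · 0.00045725 · 0.087791 = 0.068884

0.0689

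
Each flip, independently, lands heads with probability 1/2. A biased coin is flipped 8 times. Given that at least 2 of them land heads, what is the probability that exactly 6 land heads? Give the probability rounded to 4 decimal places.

0.1134

X ~ Binomial(8, 0.50). Want P(X=6 | X≥2) = P(X=6) / P(X≥2).
P(X=6) = C(8,6)·0.50^6·0.50^2 = 0.109375
P(X≥2) = 1 − 0.003906 − 0.031250 = 0.964844
Ratio = 0.109375 / 0.964844 = 0.113360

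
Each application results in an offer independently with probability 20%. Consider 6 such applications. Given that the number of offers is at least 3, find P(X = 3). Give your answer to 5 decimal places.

0.82848

X ~ Binomial(6, 0.20). Want P(X=3 | X≥3) = P(X=3) / P(X≥3).
P(X=3) = C(6,3)·0.20^3·0.80^3 = 0.0819200
P(X≥3) = 1 − 0.2621440 − 0.3932160 − 0.2457600 = 0.0988800
Ratio = 0.0819200 / 0.0988800 = 0.8284790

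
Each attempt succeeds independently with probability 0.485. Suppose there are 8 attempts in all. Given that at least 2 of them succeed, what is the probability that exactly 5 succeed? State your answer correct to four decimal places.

0.2143

X ~ Binomial(8, 0.485). Want P(X=5 | X≥2) = P(X=5) / P(X≥2).
P(X=5) = C(8,5)·0.485^5·0.515^3 = 0.205267
P(X≥2) = 1 − 0.004948 − 0.037281 = 0.957771
Ratio = 0.205267 / 0.957771 = 0.214317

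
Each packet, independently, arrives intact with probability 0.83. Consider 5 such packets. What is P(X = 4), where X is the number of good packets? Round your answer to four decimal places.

X ~ Binomial(n=5, p=0.83).
P(X=4) = C(5,4) · p^4 · (1−p)^1
= 5 · 0.47458 · 0.17 = 0.403396

0.4034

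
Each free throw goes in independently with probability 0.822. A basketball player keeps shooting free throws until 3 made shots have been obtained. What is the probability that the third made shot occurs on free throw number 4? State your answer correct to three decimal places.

0.297

Y = trial on which the third success occurs; negative binomial, r=3, p=0.822.
P(Y=4) = C(3,2) · p^3 · (1−p)^1
= 3 · 0.55541 · 0.178 = 0.29659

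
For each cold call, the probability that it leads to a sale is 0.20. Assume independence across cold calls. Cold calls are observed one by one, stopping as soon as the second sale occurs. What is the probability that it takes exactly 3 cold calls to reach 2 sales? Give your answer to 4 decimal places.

0.0640

Y = trial on which the second success occurs; negative binomial, r=2, p=0.20.
P(Y=3) = C(2,1) · p^2 · (1−p)^1
= 2 · 0.04 · 0.8 = 0.064000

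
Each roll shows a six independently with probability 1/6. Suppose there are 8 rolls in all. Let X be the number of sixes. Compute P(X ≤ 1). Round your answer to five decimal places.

0.60468

X ~ Binomial(8, 0.166667); P(X ≤ 1) = Σ C(8,k) p^k (1−p)^(8−k) over k:
  k=0: C(8,0)·0.166667^0·0.833333^8 = 0.2325680
  k=1: C(8,1)·0.166667^1·0.833333^7 = 0.3721089
Total = 0.6046769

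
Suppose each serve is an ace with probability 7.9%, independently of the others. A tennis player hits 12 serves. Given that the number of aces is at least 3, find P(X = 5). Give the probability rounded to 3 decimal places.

X ~ Binomial(12, 0.079). Want P(X=5 | X≥3) = P(X=5) / P(X≥3).
P(X=5) = C(12,5)·0.079^5·0.921^7 = 0.00137
P(X≥3) = 1 − 0.37249 − 0.38341 − 0.18088 = 0.06322
Ratio = 0.00137 / 0.06322 = 0.02167

0.022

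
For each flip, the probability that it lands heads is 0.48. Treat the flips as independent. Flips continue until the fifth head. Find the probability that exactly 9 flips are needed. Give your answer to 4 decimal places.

0.1304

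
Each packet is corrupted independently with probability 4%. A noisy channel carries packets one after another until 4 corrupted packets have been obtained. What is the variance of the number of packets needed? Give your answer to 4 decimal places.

2400.0000

Y = total packets until the fourth success; negative binomial with r=4, p=0.04.
Var(Y) = r(1−p)/p² = 4·0.96 / 0.04² = 2400.000000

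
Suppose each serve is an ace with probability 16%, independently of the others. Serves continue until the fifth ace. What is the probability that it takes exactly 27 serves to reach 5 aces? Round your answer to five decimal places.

Y = trial on which the fifth success occurs; negative binomial, r=5, p=0.16.
P(Y=27) = C(26,4) · p^5 · (1−p)^22
= 14950 · 0.00010486 · 0.021585 = 0.0338365

0.03384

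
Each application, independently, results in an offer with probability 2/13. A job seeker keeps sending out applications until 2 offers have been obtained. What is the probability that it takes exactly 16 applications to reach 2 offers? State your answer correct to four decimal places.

Y = trial on which the second success occurs; negative binomial, r=2, p=0.153846.
P(Y=16) = C(15,1) · p^2 · (1−p)^14
= 15 · 0.023669 · 0.096447 = 0.034242

0.0342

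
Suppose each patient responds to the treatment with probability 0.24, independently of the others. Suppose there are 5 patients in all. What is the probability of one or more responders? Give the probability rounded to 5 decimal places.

P(at least one) = 1 − P(none) = 1 − (1 − 0.24)^5
= 1 − 0.2535525 = 0.7464475

0.74645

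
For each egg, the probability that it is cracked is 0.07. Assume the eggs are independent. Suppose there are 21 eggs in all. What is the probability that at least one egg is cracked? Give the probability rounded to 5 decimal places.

0.78216

P(at least one) = 1 − P(none) = 1 − (1 − 0.07)^21
= 1 − 0.2178422 = 0.7821578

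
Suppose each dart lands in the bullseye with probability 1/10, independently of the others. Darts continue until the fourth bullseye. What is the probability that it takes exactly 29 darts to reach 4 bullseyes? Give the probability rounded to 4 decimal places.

0.0235

Y = trial on which the fourth success occurs; negative binomial, r=4, p=0.10.
P(Y=29) = C(28,3) · p^4 · (1−p)^25
= 3276 · 0.0001 · 0.07179 = 0.023518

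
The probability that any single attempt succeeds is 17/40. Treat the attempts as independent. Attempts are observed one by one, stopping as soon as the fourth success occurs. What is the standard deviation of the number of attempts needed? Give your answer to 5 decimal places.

3.56841

Y = total attempts until the fourth success; negative binomial with r=4, p=0.425.
SD(Y) = √[r(1−p)/p²] = √(12.7335640) = 3.5684120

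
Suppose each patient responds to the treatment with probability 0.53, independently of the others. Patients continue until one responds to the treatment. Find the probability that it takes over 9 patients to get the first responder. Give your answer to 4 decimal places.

0.0011

Y = number of patients to the first success; geometric, p = 0.53.
P(Y > 9) = P(first 9 all fail) = (1−p)^9 = 0.001119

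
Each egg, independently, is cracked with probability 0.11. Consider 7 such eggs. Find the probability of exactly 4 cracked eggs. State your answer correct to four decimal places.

X ~ Binomial(n=7, p=0.11).
P(X=4) = C(7,4) · p^4 · (1−p)^3
= 35 · 0.00014641 · 0.70497 = 0.003613

0.0036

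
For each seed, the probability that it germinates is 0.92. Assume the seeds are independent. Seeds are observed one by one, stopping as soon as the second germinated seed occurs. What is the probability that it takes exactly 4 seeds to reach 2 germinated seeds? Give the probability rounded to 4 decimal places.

Y = trial on which the second success occurs; negative binomial, r=2, p=0.92.
P(Y=4) = C(3,1) · p^2 · (1−p)^2
= 3 · 0.8464 · 0.0064 = 0.016251

0.0163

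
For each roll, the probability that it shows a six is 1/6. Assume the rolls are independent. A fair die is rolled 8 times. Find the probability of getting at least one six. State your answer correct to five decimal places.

0.76743

P(at least one) = 1 − P(none) = 1 − (1 − 0.166667)^8
= 1 − 0.2325680 = 0.7674320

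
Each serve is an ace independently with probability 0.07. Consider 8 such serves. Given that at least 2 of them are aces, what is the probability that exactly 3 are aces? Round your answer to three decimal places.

X ~ Binomial(8, 0.07). Want P(X=3 | X≥2) = P(X=3) / P(X≥2).
P(X=3) = C(8,3)·0.07^3·0.93^5 = 0.01336
P(X≥2) = 1 − 0.55958 − 0.33695 = 0.10347
Ratio = 0.01336 / 0.10347 = 0.12915

0.129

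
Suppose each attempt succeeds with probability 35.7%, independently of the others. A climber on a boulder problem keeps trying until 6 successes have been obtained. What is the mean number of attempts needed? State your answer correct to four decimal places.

16.8067

Y = total attempts until the sixth success; negative binomial with r=6, p=0.357.
E[Y] = r / p = 6 / 0.357 = 16.806723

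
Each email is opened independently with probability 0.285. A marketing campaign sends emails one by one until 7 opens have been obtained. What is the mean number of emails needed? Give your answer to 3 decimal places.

24.561

Y = total emails until the seventh success; negative binomial with r=7, p=0.285.
E[Y] = r / p = 7 / 0.285 = 24.56140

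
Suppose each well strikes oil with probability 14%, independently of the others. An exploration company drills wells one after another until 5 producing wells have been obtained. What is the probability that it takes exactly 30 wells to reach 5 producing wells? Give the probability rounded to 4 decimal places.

0.0294

Y = trial on which the fifth success occurs; negative binomial, r=5, p=0.14.
P(Y=30) = C(29,4) · p^5 · (1−p)^25
= 23751 · 5.3782e-05 · 0.023039 = 0.029430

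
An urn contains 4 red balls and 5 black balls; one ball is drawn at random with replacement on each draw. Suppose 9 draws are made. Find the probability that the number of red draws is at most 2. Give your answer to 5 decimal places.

X ~ Binomial(9, 0.444444); P(X ≤ 2) = Σ C(9,k) p^k (1−p)^(9−k) over k:
  k=0: C(9,0)·0.444444^0·0.555556^9 = 0.0050414
  k=1: C(9,1)·0.444444^1·0.555556^8 = 0.0362978
  k=2: C(9,2)·0.444444^2·0.555556^7 = 0.1161529
Total = 0.1574920

0.15749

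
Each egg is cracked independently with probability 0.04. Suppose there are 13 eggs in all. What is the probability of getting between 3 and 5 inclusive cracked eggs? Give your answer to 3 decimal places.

X ~ Binomial(13, 0.04); P(3 ≤ X ≤ 5) = Σ C(13,k) p^k (1−p)^(13−k) over k:
  k=3: C(13,3)·0.04^3·0.96^10 = 0.01217
  k=4: C(13,4)·0.04^4·0.96^9 = 0.00127
  k=5: C(13,5)·0.04^5·0.96^8 = 0.00010
Total = 0.01353

0.014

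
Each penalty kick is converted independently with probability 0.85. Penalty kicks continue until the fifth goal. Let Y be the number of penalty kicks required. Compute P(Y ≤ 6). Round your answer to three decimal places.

Finishing within 6 penalty kicks ⇔ at least 5 successes in the first 6. With X ~ Binomial(6, 0.85), P(Y ≤ 6) = 1 − P(X ≤ 4).
  k=0: C(6,0)·0.85^0·0.15^6 = 0.00001
  k=1: C(6,1)·0.85^1·0.15^5 = 0.00039
  k=2: C(6,2)·0.85^2·0.15^4 = 0.00549
  k=3: C(6,3)·0.85^3·0.15^3 = 0.04145
  k=4: C(6,4)·0.85^4·0.15^2 = 0.17618
1 − 0.22352 = 0.77648

0.776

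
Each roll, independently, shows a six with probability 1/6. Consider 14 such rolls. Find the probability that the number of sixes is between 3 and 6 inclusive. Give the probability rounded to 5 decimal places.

0.41642

X ~ Binomial(14, 0.166667); P(3 ≤ X ≤ 6) = Σ C(14,k) p^k (1−p)^(14−k) over k:
  k=3: C(14,3)·0.166667^3·0.833333^11 = 0.2268057
  k=4: C(14,4)·0.166667^4·0.833333^10 = 0.1247431
  k=5: C(14,5)·0.166667^5·0.833333^9 = 0.0498972
  k=6: C(14,6)·0.166667^6·0.833333^8 = 0.0149692
Total = 0.4164152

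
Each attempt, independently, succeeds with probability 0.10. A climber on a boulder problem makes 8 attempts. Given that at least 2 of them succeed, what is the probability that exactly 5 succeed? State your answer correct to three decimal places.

X ~ Binomial(8, 0.10). Want P(X=5 | X≥2) = P(X=5) / P(X≥2).
P(X=5) = C(8,5)·0.10^5·0.90^3 = 0.00041
P(X≥2) = 1 − 0.43047 − 0.38264 = 0.18690
Ratio = 0.00041 / 0.18690 = 0.00218

0.002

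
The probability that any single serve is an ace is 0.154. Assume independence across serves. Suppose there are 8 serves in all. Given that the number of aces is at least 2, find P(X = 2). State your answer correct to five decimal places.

0.68487

X ~ Binomial(8, 0.154). Want P(X=2 | X≥2) = P(X=2) / P(X≥2).
P(X=2) = C(8,2)·0.154^2·0.846^6 = 0.2434567
P(X≥2) = 1 − 0.2623994 − 0.3821231 = 0.3554775
Ratio = 0.2434567 / 0.3554775 = 0.6848722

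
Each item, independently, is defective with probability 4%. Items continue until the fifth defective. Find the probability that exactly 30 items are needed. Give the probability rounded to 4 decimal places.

Y = trial on which the fifth success occurs; negative binomial, r=5, p=0.04.
P(Y=30) = C(29,4) · p^5 · (1−p)^25
= 23751 · 1.024e-07 · 0.3604 = 0.000877

0.0009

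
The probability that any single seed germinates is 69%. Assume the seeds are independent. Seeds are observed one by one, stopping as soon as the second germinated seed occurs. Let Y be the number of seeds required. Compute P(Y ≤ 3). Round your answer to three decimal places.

0.771

Finishing within 3 seeds ⇔ at least 2 successes in the first 3. With X ~ Binomial(3, 0.69), P(Y ≤ 3) = 1 − P(X ≤ 1).
  k=0: C(3,0)·0.69^0·0.31^3 = 0.02979
  k=1: C(3,1)·0.69^1·0.31^2 = 0.19893
1 − 0.22872 = 0.77128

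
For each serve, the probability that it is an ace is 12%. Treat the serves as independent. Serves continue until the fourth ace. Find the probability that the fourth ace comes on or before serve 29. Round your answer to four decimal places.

0.4656

Finishing within 29 serves ⇔ at least 4 successes in the first 29. With X ~ Binomial(29, 0.12), P(Y ≤ 29) = 1 − P(X ≤ 3).
  k=0: C(29,0)·0.12^0·0.88^29 = 0.024547
  k=1: C(29,1)·0.12^1·0.88^28 = 0.097072
  k=2: C(29,2)·0.12^2·0.88^27 = 0.185319
  k=3: C(29,3)·0.12^3·0.88^26 = 0.227437
1 − 0.534376 = 0.465624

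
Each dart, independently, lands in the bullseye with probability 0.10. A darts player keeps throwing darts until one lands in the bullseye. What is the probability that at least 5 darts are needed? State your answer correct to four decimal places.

Y = number of darts to the first success; geometric, p = 0.10.
P(Y > 4) = P(first 4 all fail) = (1−p)^4 = 0.656100

0.6561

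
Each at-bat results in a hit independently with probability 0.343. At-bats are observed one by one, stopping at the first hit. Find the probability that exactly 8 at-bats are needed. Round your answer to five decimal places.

0.01812

Geometric (trials to first success), p = 0.343.
P(Y = 8) = (1−p)^7 · p = 0.052839 · 0.343 = 0.0181239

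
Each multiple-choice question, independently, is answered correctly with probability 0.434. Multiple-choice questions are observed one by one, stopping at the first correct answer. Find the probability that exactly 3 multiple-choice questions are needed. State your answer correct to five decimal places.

0.13903

Geometric (trials to first success), p = 0.434.
P(Y = 3) = (1−p)^2 · p = 0.32036 · 0.434 = 0.1390345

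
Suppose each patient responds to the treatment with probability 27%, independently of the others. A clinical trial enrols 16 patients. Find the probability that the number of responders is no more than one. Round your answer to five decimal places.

0.04499

X ~ Binomial(16, 0.27); P(X ≤ 1) = Σ C(16,k) p^k (1−p)^(16−k) over k:
  k=0: C(16,0)·0.27^0·0.73^16 = 0.0065038
  k=1: C(16,1)·0.27^1·0.73^15 = 0.0384881
Total = 0.0449919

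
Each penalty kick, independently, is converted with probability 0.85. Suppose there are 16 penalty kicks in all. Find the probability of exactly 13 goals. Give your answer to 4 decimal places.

0.2285

X ~ Binomial(n=16, p=0.85).
P(X=13) = C(16,13) · p^13 · (1−p)^3
= 560 · 0.12091 · 0.003375 = 0.228511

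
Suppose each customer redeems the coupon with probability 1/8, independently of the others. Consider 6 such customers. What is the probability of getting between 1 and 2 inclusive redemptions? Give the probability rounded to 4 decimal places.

X ~ Binomial(6, 0.125); P(1 ≤ X ≤ 2) = Σ C(6,k) p^k (1−p)^(6−k) over k:
  k=1: C(6,1)·0.125^1·0.875^5 = 0.384682
  k=2: C(6,2)·0.125^2·0.875^4 = 0.137386
Total = 0.522068

0.5221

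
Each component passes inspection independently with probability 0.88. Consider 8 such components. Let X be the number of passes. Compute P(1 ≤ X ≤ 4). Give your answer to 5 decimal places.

0.00972

X ~ Binomial(8, 0.88); P(1 ≤ X ≤ 4) = Σ C(8,k) p^k (1−p)^(8−k) over k:
  k=1: C(8,1)·0.88^1·0.12^7 = 0.0000025
  k=2: C(8,2)·0.88^2·0.12^6 = 0.0000647
  k=3: C(8,3)·0.88^3·0.12^5 = 0.0009496
  k=4: C(8,4)·0.88^4·0.12^4 = 0.0087047
Total = 0.0097216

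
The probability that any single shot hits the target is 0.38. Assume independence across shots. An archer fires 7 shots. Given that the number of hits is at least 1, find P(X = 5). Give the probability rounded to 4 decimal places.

0.0663

X ~ Binomial(7, 0.38). Want P(X=5 | X≥1) = P(X=5) / P(X≥1).
P(X=5) = C(7,5)·0.38^5·0.62^2 = 0.063962
P(X≥1) = 1 − 0.035216 = 0.964784
Ratio = 0.063962 / 0.964784 = 0.066297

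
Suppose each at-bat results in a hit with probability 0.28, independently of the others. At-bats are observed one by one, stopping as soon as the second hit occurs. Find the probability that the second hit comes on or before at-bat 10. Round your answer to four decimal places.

0.8170

Finishing within 10 at-bats ⇔ at least 2 successes in the first 10. With X ~ Binomial(10, 0.28), P(Y ≤ 10) = 1 − P(X ≤ 1).
  k=0: C(10,0)·0.28^0·0.72^10 = 0.037439
  k=1: C(10,1)·0.28^1·0.72^9 = 0.145596
1 − 0.183035 = 0.816965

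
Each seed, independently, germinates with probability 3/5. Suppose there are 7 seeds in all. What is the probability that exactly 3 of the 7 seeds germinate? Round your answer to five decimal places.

X ~ Binomial(n=7, p=0.60).
P(X=3) = C(7,3) · p^3 · (1−p)^4
= 35 · 0.216 · 0.0256 = 0.1935360

0.19354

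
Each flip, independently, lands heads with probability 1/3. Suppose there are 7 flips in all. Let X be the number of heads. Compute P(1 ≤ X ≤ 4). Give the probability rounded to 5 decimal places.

X ~ Binomial(7, 0.333333); P(1 ≤ X ≤ 4) = Σ C(7,k) p^k (1−p)^(7−k) over k:
  k=1: C(7,1)·0.333333^1·0.666667^6 = 0.2048468
  k=2: C(7,2)·0.333333^2·0.666667^5 = 0.3072702
  k=3: C(7,3)·0.333333^3·0.666667^4 = 0.2560585
  k=4: C(7,4)·0.333333^4·0.666667^3 = 0.1280293
Total = 0.8962048

0.89620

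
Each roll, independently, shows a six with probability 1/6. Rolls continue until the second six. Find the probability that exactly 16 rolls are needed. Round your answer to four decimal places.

0.0325

Y = trial on which the second success occurs; negative binomial, r=2, p=0.166667.
P(Y=16) = C(15,1) · p^2 · (1−p)^14
= 15 · 0.027778 · 0.077887 = 0.032453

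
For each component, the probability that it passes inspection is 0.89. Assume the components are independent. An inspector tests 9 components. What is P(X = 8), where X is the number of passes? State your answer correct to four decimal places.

X ~ Binomial(n=9, p=0.89).
P(X=8) = C(9,8) · p^8 · (1−p)^1
= 9 · 0.39366 · 0.11 = 0.389722

0.3897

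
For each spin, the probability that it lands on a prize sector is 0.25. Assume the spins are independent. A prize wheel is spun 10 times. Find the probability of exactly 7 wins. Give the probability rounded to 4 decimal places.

0.0031

X ~ Binomial(n=10, p=0.25).
P(X=7) = C(10,7) · p^7 · (1−p)^3
= 120 · 6.1035e-05 · 0.42188 = 0.003090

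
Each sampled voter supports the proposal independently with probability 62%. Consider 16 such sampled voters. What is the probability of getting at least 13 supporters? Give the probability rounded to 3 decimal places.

X ~ Binomial(16, 0.62); P(X ≥ 13) = Σ C(16,k) p^k (1−p)^(16−k) over k:
  k=13: C(16,13)·0.62^13·0.38^3 = 0.06147
  k=14: C(16,14)·0.62^14·0.38^2 = 0.02149
  k=15: C(16,15)·0.62^15·0.38^1 = 0.00467
  k=16: C(16,16)·0.62^16·0.38^0 = 0.00048
Total = 0.08811

0.088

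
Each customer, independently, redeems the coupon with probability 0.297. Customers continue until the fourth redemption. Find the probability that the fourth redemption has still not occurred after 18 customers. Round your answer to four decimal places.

Needing more than 18 customers ⇔ fewer than 4 successes in the first 18. With X ~ Binomial(18, 0.297), P(Y > 18) = P(X ≤ 3).
  k=0: C(18,0)·0.297^0·0.703^18 = 0.001759
  k=1: C(18,1)·0.297^1·0.703^17 = 0.013374
  k=2: C(18,2)·0.297^2·0.703^16 = 0.048027
  k=3: C(18,3)·0.297^3·0.703^15 = 0.108215
P(X ≤ 3) = 0.171376

0.1714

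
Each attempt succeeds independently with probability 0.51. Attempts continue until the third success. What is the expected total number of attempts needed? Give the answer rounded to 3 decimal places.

5.882

Y = total attempts until the third success; negative binomial with r=3, p=0.51.
E[Y] = r / p = 3 / 0.51 = 5.88235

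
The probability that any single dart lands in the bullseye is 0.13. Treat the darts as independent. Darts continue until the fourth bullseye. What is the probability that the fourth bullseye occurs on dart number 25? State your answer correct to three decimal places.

Y = trial on which the fourth success occurs; negative binomial, r=4, p=0.13.
P(Y=25) = C(24,3) · p^4 · (1−p)^21
= 2024 · 0.00028561 · 0.053691 = 0.03104

0.031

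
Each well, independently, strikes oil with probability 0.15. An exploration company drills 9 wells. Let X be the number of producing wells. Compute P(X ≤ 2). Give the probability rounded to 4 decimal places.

X ~ Binomial(9, 0.15); P(X ≤ 2) = Σ C(9,k) p^k (1−p)^(9−k) over k:
  k=0: C(9,0)·0.15^0·0.85^9 = 0.231617
  k=1: C(9,1)·0.15^1·0.85^8 = 0.367862
  k=2: C(9,2)·0.15^2·0.85^7 = 0.259667
Total = 0.859147

0.8591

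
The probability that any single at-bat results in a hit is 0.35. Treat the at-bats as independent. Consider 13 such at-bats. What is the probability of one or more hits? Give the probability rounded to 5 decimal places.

P(at least one) = 1 − P(none) = 1 − (1 − 0.35)^13
= 1 − 0.0036972 = 0.9963028

0.99630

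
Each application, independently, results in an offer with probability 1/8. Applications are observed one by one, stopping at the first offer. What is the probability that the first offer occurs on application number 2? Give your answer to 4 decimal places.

0.1094

Geometric (trials to first success), p = 0.125.
P(Y = 2) = (1−p)^1 · p = 0.875 · 0.125 = 0.109375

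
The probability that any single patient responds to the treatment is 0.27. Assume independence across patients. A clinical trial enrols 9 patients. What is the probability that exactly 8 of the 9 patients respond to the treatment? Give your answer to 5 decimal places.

0.00019

X ~ Binomial(n=9, p=0.27).
P(X=8) = C(9,8) · p^8 · (1−p)^1
= 9 · 2.8243e-05 · 0.73 = 0.0001856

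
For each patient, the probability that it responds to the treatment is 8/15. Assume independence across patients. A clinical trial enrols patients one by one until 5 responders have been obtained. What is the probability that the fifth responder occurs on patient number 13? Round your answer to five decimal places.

Y = trial on which the fifth success occurs; negative binomial, r=5, p=0.533333.
P(Y=13) = C(12,4) · p^5 · (1−p)^8
= 495 · 0.043151 · 0.0022493 = 0.0480455

0.04805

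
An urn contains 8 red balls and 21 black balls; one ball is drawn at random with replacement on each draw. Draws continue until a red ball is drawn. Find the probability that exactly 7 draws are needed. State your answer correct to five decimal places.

Geometric (trials to first success), p = 0.275862.
P(Y = 7) = (1−p)^6 · p = 0.14419 · 0.275862 = 0.0397759

0.03978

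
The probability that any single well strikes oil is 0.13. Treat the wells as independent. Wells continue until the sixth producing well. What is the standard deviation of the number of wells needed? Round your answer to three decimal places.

Y = total wells until the sixth success; negative binomial with r=6, p=0.13.
SD(Y) = √[r(1−p)/p²] = √(308.87574) = 17.57486

17.575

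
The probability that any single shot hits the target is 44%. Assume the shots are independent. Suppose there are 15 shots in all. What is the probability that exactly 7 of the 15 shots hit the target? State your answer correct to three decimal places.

X ~ Binomial(n=15, p=0.44).
P(X=7) = C(15,7) · p^7 · (1−p)^8
= 6435 · 0.0031928 · 0.0096717 = 0.19871

0.199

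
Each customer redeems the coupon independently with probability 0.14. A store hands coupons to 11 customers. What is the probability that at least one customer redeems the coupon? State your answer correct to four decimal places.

0.8097

P(at least one) = 1 − P(none) = 1 − (1 − 0.14)^11
= 1 − 0.190319 = 0.809681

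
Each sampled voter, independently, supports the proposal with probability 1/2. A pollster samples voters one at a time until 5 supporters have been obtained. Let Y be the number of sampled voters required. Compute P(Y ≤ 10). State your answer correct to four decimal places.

Finishing within 10 sampled voters ⇔ at least 5 successes in the first 10. With X ~ Binomial(10, 0.50), P(Y ≤ 10) = 1 − P(X ≤ 4).
  k=0: C(10,0)·0.50^0·0.50^10 = 0.000977
  k=1: C(10,1)·0.50^1·0.50^9 = 0.009766
  k=2: C(10,2)·0.50^2·0.50^8 = 0.043945
  k=3: C(10,3)·0.50^3·0.50^7 = 0.117188
  k=4: C(10,4)·0.50^4·0.50^6 = 0.205078
1 − 0.376953 = 0.623047

0.6230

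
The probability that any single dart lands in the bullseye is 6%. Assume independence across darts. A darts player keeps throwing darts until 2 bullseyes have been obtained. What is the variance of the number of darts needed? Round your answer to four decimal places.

522.2222

Y = total darts until the second success; negative binomial with r=2, p=0.06.
Var(Y) = r(1−p)/p² = 2·0.94 / 0.06² = 522.222222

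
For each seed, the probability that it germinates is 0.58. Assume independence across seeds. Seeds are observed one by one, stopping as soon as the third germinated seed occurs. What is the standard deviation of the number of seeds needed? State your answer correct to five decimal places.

1.93534

Y = total seeds until the third success; negative binomial with r=3, p=0.58.
SD(Y) = √[r(1−p)/p²] = √(3.7455410) = 1.9353400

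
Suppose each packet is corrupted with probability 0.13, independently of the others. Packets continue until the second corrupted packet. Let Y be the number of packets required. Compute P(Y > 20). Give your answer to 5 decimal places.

Needing more than 20 packets ⇔ fewer than 2 successes in the first 20. With X ~ Binomial(20, 0.13), P(Y > 20) = P(X ≤ 1).
  k=0: C(20,0)·0.13^0·0.87^20 = 0.0617142
  k=1: C(20,1)·0.13^1·0.87^19 = 0.1844332
P(X ≤ 1) = 0.2461474

0.24615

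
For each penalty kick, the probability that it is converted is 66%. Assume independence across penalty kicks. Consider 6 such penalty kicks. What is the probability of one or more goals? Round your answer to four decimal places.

0.9985

P(at least one) = 1 − P(none) = 1 − (1 − 0.66)^6
= 1 − 0.001545 = 0.998455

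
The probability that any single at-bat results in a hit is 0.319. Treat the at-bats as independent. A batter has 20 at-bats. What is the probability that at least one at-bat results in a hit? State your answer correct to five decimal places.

0.99954

P(at least one) = 1 − P(none) = 1 − (1 − 0.319)^20
= 1 − 0.0004602 = 0.9995398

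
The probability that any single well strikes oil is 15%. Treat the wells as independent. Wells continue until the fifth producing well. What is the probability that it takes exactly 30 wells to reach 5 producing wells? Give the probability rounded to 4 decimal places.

Y = trial on which the fifth success occurs; negative binomial, r=5, p=0.15.
P(Y=30) = C(29,4) · p^5 · (1−p)^25
= 23751 · 7.5937e-05 · 0.017198 = 0.031018

0.0310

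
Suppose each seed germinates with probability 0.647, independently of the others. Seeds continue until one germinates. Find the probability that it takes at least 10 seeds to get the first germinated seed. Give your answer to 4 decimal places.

Y = number of seeds to the first success; geometric, p = 0.647.
P(Y > 9) = P(first 9 all fail) = (1−p)^9 = 0.000085

0.0001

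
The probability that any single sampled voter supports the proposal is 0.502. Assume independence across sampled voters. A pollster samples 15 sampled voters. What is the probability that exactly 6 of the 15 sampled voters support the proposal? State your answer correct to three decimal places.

0.151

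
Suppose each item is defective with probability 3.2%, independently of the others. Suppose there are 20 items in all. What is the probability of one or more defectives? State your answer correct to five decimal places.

P(at least one) = 1 − P(none) = 1 − (1 − 0.032)^20
= 1 − 0.5218037 = 0.4781963

0.47820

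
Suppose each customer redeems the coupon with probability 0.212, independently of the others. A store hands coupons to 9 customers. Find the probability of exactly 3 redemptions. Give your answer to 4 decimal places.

0.1916

X ~ Binomial(n=9, p=0.212).
P(X=3) = C(9,3) · p^3 · (1−p)^6
= 84 · 0.0095281 · 0.23942 = 0.191621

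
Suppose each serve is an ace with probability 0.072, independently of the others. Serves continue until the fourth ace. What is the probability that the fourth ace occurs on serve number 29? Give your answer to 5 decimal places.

0.01359

Y = trial on which the fourth success occurs; negative binomial, r=4, p=0.072.
P(Y=29) = C(28,3) · p^4 · (1−p)^25
= 3276 · 2.6874e-05 · 0.15442 = 0.0135948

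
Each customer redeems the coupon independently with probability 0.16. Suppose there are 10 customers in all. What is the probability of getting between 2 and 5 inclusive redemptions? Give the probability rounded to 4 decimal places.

0.4900

X ~ Binomial(10, 0.16); P(2 ≤ X ≤ 5) = Σ C(10,k) p^k (1−p)^(10−k) over k:
  k=2: C(10,2)·0.16^2·0.84^8 = 0.285553
  k=3: C(10,3)·0.16^3·0.84^7 = 0.145043
  k=4: C(10,4)·0.16^4·0.84^6 = 0.048348
  k=5: C(10,5)·0.16^5·0.84^5 = 0.011051
Total = 0.489994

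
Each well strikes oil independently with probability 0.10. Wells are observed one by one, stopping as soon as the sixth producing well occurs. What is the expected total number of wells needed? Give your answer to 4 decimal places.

Y = total wells until the sixth success; negative binomial with r=6, p=0.10.
E[Y] = r / p = 6 / 0.10 = 60.000000

60.0000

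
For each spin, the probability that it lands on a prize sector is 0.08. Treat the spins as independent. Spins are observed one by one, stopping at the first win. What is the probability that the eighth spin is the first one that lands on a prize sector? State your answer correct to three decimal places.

0.045

Geometric (trials to first success), p = 0.08.
P(Y = 8) = (1−p)^7 · p = 0.55785 · 0.08 = 0.04463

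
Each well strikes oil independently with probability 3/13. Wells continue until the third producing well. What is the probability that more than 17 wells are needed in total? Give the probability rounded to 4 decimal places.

0.2120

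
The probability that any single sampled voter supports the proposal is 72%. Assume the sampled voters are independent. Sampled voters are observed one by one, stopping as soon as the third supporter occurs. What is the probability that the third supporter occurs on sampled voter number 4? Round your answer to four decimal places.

0.3135

Y = trial on which the third success occurs; negative binomial, r=3, p=0.72.
P(Y=4) = C(3,2) · p^3 · (1−p)^1
= 3 · 0.37325 · 0.28 = 0.313528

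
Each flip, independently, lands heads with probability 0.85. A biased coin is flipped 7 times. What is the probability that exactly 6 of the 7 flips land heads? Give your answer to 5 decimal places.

X ~ Binomial(n=7, p=0.85).
P(X=6) = C(7,6) · p^6 · (1−p)^1
= 7 · 0.37715 · 0.15 = 0.3960070

0.39601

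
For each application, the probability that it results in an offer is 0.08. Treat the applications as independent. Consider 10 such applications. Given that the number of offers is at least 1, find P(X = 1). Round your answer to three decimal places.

X ~ Binomial(10, 0.08). Want P(X=1 | X≥1) = P(X=1) / P(X≥1).
P(X=1) = C(10,1)·0.08^1·0.92^9 = 0.37773
P(X≥1) = 1 − 0.43439 = 0.56561
Ratio = 0.37773 / 0.56561 = 0.66782

0.668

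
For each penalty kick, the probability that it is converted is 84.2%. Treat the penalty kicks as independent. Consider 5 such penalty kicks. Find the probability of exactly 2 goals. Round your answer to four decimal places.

0.0280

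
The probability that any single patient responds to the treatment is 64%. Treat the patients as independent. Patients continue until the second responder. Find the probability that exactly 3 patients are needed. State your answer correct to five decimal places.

0.29491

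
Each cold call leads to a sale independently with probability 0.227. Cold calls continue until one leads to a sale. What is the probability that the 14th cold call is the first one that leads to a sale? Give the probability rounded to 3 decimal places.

0.008

Geometric (trials to first success), p = 0.227.
P(Y = 14) = (1−p)^13 · p = 0.035183 · 0.227 = 0.00799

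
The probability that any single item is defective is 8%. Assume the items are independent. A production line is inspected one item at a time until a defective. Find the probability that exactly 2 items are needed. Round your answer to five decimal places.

0.07360

Geometric (trials to first success), p = 0.08.
P(Y = 2) = (1−p)^1 · p = 0.92 · 0.08 = 0.0736000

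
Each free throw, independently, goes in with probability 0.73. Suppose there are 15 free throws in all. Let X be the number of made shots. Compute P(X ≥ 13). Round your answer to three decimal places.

0.186

X ~ Binomial(15, 0.73); P(X ≥ 13) = Σ C(15,k) p^k (1−p)^(15−k) over k:
  k=13: C(15,13)·0.73^13·0.27^2 = 0.12797
  k=14: C(15,14)·0.73^14·0.27^1 = 0.04943
  k=15: C(15,15)·0.73^15·0.27^0 = 0.00891
Total = 0.18631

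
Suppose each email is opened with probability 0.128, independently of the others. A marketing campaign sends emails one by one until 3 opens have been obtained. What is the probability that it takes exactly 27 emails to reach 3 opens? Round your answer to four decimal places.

0.0255

Y = trial on which the third success occurs; negative binomial, r=3, p=0.128.
P(Y=27) = C(26,2) · p^3 · (1−p)^24
= 325 · 0.0020972 · 0.037359 = 0.025463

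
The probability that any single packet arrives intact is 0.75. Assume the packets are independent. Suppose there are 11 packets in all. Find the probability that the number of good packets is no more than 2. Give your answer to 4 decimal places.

X ~ Binomial(11, 0.75); P(X ≤ 2) = Σ C(11,k) p^k (1−p)^(11−k) over k:
  k=0: C(11,0)·0.75^0·0.25^11 = 0.000000
  k=1: C(11,1)·0.75^1·0.25^10 = 0.000008
  k=2: C(11,2)·0.75^2·0.25^9 = 0.000118
Total = 0.000126

0.0001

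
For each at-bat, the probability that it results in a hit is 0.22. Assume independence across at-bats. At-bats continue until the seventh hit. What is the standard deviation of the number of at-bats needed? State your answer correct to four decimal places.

Y = total at-bats until the seventh success; negative binomial with r=7, p=0.22.
SD(Y) = √[r(1−p)/p²] = √(112.809917) = 10.621201

10.6212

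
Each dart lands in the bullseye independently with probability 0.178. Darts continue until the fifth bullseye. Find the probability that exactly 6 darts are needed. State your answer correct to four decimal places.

0.0007

Y = trial on which the fifth success occurs; negative binomial, r=5, p=0.178.
P(Y=6) = C(5,4) · p^5 · (1−p)^1
= 5 · 0.00017869 · 0.822 = 0.000734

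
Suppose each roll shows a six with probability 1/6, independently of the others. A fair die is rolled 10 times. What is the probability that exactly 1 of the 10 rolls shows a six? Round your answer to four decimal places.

X ~ Binomial(n=10, p=0.166667).
P(X=1) = C(10,1) · p^1 · (1−p)^9
= 10 · 0.16667 · 0.19381 = 0.323011

0.3230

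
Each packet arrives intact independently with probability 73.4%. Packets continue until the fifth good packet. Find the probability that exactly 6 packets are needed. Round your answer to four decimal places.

Y = trial on which the fifth success occurs; negative binomial, r=5, p=0.734.
P(Y=6) = C(5,4) · p^5 · (1−p)^1
= 5 · 0.21305 · 0.266 = 0.283356

0.2834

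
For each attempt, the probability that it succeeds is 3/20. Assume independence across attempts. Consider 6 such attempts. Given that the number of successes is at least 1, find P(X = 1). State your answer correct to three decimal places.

X ~ Binomial(6, 0.15). Want P(X=1 | X≥1) = P(X=1) / P(X≥1).
P(X=1) = C(6,1)·0.15^1·0.85^5 = 0.39933
P(X≥1) = 1 − 0.37715 = 0.62285
Ratio = 0.39933 / 0.62285 = 0.64114

0.641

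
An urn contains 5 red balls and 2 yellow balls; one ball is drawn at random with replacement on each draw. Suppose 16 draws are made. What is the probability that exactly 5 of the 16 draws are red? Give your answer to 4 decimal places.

X ~ Binomial(n=16, p=0.714286).
P(X=5) = C(16,5) · p^5 · (1−p)^11
= 4368 · 0.18593 · 1.0357e-06 = 0.000841

0.0008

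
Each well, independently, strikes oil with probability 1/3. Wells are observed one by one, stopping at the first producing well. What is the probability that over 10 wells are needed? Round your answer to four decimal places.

0.0173

Y = number of wells to the first success; geometric, p = 0.333333.
P(Y > 10) = P(first 10 all fail) = (1−p)^10 = 0.017342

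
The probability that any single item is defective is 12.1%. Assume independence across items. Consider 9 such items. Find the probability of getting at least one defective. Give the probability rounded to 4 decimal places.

0.6867

P(at least one) = 1 − P(none) = 1 − (1 − 0.121)^9
= 1 − 0.313256 = 0.686744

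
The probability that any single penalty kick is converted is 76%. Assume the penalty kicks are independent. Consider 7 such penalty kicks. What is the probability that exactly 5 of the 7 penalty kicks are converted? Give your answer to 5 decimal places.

0.30670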